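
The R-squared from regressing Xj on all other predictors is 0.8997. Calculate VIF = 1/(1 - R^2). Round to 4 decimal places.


Denominator: 1 - 0.8997 = 0.1003.
VIF = 1 / 0.1003 = 9.9701.

9.9701


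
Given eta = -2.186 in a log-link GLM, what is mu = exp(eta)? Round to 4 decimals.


Apply the inverse link:
mu = e^-2.186 = 0.1124.

0.1124


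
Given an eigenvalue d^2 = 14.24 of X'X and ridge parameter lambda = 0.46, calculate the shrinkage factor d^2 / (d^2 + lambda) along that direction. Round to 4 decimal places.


d^2 + lambda = 14.24 + 0.46 = 14.7000.
Shrinkage factor = 14.24/14.7000 = 0.9687.

0.9687


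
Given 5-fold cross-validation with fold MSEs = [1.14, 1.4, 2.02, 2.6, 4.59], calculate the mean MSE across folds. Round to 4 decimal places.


Sum of fold MSEs = 11.7500.
Average = 11.7500 / 5 = 2.3500.

2.3500


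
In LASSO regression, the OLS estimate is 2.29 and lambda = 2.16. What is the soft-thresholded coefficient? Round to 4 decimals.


Absolute value: |2.29| = 2.29.
Compare to lambda = 2.16.
Since |beta| > lambda, coefficient = sign(beta)*(|beta| - lambda) = 0.1300.

0.1300


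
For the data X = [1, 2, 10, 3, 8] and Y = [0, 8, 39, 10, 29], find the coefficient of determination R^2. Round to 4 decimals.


Fit the OLS line: b0 = -2.3057, b1 = 4.0637.
SSres = 9.7452.
SStot = 1046.8000.
R^2 = 1 - 9.7452/1046.8000 = 0.9907.

0.9907


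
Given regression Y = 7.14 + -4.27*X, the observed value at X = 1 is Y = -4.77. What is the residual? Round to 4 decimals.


Fitted value at X = 1 is yhat = 7.14 + -4.27*1 = 2.8700.
Residual = -4.77 - 2.8700 = -7.6400.

-7.6400


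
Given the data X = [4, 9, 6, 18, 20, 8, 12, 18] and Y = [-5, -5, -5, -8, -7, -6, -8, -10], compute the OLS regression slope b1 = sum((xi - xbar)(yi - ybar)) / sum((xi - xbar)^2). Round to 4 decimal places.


First compute the means: xbar = 11.8750, ybar = -6.7500.
Then S_xx = sum((xi - xbar)^2) = 260.8750.
S_xy = sum((xi - xbar)(yi - ybar)) = -61.7500.
b1 = S_xy / S_xx = -61.7500 / 260.8750 = -0.2367.

-0.2367


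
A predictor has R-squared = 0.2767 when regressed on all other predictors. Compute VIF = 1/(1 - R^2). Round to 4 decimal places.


Using VIF = 1/(1 - R^2_j):
1 - 0.2767 = 0.7233.
VIF = 1.3826.

1.3826


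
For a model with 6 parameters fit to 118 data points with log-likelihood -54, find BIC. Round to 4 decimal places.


ln(118) = 4.770685.
k * ln(n) = 6 * 4.770685 = 28.624110.
-2L = 108.
BIC = 28.624110 + 108 = 136.624110, which rounds to 136.6241.

136.6241


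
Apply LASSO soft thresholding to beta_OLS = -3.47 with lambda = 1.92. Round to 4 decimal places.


|beta_OLS| = 3.47.
lambda = 1.92.
Since |beta| > lambda, coefficient = sign(beta)*(|beta| - lambda) = -1.5500.
Result = -1.5500.

-1.5500


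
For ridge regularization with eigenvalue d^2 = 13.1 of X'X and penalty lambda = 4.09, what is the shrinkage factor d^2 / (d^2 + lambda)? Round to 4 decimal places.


d^2 + lambda = 13.1 + 4.09 = 17.1900.
Shrinkage factor = 13.1/17.1900 = 0.7621.

0.7621


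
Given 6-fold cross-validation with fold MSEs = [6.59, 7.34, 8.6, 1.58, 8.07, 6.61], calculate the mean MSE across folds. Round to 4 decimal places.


Total MSE across folds = 38.7900.
CV-MSE = 38.7900/6 = 6.4650.

6.4650


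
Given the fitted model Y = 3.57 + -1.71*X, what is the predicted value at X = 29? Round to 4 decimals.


Substitute X = 29 into the equation:
Y = 3.57 + -1.71 * 29 = 3.57 + -49.5900 = -46.0200.

-46.0200


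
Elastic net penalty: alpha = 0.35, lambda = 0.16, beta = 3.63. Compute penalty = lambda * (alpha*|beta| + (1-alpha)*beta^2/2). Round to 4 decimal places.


L1 component = 0.35 * |3.63| = 1.2705.
L2 component = 0.65 * 3.63^2 / 2 = 4.2825.
Penalty = 0.16 * (1.2705 + 4.2825) = 0.16 * 5.5530 = 0.8885.

0.8885


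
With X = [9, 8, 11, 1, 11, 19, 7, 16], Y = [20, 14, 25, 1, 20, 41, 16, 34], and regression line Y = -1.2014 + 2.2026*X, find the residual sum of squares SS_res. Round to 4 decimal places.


Predicted values from Y = -1.2014 + 2.2026*X.
Residuals: [1.3780, -2.4194, 1.9728, -0.0012, -3.0272, 0.3520, 1.7832, -0.0402].
SSres = 24.1136.

24.1136


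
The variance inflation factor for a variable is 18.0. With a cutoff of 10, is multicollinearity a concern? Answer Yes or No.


The threshold is 10.
VIF = 18.0 is >= 10.
Multicollinearity indication: Yes.

Yes


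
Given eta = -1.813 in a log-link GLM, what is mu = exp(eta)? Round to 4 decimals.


Apply the inverse link:
mu = e^-1.813 = 0.1632.

0.1632


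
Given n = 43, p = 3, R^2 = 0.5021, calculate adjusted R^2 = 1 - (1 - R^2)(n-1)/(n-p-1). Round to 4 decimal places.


Using the formula:
(1 - 0.5021) = 0.4979.
Multiply by 42/39: 0.4979 * 42 = 20.9118, then 20.9118 / 39 = 0.5362.
Adj R^2 = 1 - 0.5362 = 0.4638.

0.4638


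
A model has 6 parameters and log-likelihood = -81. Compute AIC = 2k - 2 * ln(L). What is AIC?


AIC = 2k - 2*loglik = 2(6) - 2(-81).
= 12 + 162 = 174.

174


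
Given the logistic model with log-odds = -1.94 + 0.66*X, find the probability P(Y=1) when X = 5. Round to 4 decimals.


Linear predictor: z = -1.94 + 0.66 * 5 = 1.3600.
P = 1/(1 + exp(-1.3600)) = 1/(1 + 0.2567) = 0.7958.

0.7958


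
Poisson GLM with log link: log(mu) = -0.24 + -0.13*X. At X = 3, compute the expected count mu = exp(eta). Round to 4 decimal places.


Compute eta = -0.24 + -0.13 * 3 = -0.6300.
Apply inverse link: mu = e^-0.6300 = 0.5326.

0.5326


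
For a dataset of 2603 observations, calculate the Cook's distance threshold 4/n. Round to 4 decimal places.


Cook's distance cutoff = 4/n = 4/2603.
= 0.0015.

0.0015


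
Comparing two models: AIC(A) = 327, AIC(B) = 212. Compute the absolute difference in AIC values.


Absolute difference = |327 - 212| = 115.
The model with lower AIC (B) is preferred.

115


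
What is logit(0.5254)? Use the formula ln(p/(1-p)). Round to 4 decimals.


The odds are p/(1-p) = 0.5254 / 0.4746 = 1.1070.
logit(p) = ln(1.1070) = 0.1017.

0.1017


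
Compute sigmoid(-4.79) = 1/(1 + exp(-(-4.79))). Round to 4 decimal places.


exp(4.7900) = 120.3014.
1 + exp(-z) = 121.3014.
sigmoid = 1/121.3014 = 0.0082.

0.0082


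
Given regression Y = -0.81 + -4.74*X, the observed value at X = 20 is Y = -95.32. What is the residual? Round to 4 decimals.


Compute yhat = -0.81 + (-4.74)(20) = -95.6100.
Residual = actual - predicted = -95.32 - -95.6100 = 0.2900.

0.2900


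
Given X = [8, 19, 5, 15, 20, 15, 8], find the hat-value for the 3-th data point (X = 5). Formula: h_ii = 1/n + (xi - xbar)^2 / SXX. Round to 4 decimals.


n = 7, xbar = 12.8571.
SXX = sum((xi - xbar)^2) = 206.8571.
h = 1/7 + (5 - 12.8571)^2 / 206.8571 = 0.4413.

0.4413


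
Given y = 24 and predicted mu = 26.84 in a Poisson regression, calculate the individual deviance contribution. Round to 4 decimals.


Compute y*ln(y/mu) = 24*ln(24/26.84) = 24*-0.111839 = -2.684136.
y - mu = -2.84.
D = 2*(-2.684136 - (-2.84)) = 0.311728, which rounds to 0.3117.

0.3117


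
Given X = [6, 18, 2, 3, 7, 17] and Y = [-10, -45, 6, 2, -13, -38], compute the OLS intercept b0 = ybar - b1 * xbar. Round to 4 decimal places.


The slope is b1 = -2.9787.
Sample means are xbar = 8.8333 and ybar = -16.3333.
Intercept: b0 = -16.3333 - (-2.9787)(8.8333) = 9.9787.

9.9787


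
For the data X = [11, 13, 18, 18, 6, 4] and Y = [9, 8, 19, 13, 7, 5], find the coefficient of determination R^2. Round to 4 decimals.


After computing the OLS fit (b0=1.4615, b1=0.7462):
SSres = 32.3308, SStot = 128.8333.
R^2 = 1 - 32.3308/128.8333 = 0.7490.

0.7490


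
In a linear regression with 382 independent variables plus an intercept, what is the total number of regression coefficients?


Each predictor gets one coefficient, plus one intercept.
Total parameters = 382 + 1 = 383.

383


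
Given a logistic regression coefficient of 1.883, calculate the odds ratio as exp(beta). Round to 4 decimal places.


The odds ratio is computed as:
OR = e^(1.883) = 6.5732.

6.5732


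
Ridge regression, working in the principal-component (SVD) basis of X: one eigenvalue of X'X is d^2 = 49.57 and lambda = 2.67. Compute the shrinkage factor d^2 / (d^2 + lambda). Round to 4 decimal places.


Denominator = d^2 + lambda = 49.57 + 2.67 = 52.2400.
Shrinkage = 49.57 / 52.2400 = 0.9489.

0.9489


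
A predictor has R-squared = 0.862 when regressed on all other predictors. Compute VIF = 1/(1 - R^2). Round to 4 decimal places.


Denominator: 1 - 0.862 = 0.138.
VIF = 1 / 0.138 = 7.2464.

7.2464


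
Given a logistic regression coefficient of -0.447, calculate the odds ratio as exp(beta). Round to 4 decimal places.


Odds ratio = exp(beta) = exp(-0.447).
= 0.6395.

0.6395


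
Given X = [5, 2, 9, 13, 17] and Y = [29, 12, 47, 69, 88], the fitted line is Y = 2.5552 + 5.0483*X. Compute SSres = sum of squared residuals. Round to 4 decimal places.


Compute predicted values, then residuals = yi - yhat_i.
Residuals: [1.2033, -0.6518, -0.9899, 0.8169, -0.3763].
SSres = sum(residual^2) = 3.6616.

3.6616


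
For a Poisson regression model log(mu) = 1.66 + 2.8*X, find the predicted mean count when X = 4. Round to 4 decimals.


Compute eta = 1.66 + 2.8 * 4 = 12.8600.
Apply inverse link: mu = e^12.8600 = 384615.7258.

384615.7258


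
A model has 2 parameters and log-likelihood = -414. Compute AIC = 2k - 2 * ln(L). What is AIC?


Compute:
2k = 2*2 = 4.
-2*loglik = -2*(-414) = 828.
AIC = 4 + 828 = 832.

832


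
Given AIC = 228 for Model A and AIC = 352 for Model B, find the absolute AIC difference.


Absolute difference = |228 - 352| = 124.
The model with lower AIC (A) is preferred.

124


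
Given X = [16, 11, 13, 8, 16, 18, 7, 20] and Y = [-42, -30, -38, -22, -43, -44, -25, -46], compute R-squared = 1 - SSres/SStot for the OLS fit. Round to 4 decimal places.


Fit the OLS line: b0 = -10.0626, b1 = -1.9220.
SSres = 37.0642.
SStot = 605.5000.
R^2 = 1 - 37.0642/605.5000 = 0.9388.

0.9388


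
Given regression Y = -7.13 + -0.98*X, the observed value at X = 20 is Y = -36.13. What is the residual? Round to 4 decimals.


Compute yhat = -7.13 + (-0.98)(20) = -26.7300.
Residual = actual - predicted = -36.13 - -26.7300 = -9.4000.

-9.4000


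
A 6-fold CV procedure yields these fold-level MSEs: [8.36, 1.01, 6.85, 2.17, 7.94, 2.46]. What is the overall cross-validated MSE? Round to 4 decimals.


Add all fold MSEs: 28.7900.
Divide by k = 6: 28.7900/6 = 4.7983.

4.7983


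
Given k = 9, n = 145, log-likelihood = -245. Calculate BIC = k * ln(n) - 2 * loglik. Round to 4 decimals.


k * ln(n) = 9 * ln(145) = 9 * 4.976734 = 44.790606.
-2 * loglik = -2 * (-245) = 490.
BIC = 44.790606 + 490 = 534.790606, which rounds to 534.7906.

534.7906


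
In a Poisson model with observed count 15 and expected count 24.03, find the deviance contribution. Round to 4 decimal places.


Compute y*ln(y/mu) = 15*ln(15/24.03) = 15*-0.471253 = -7.068795.
y - mu = -9.03.
D = 2*(-7.068795 - (-9.03)) = 3.922410, which rounds to 3.9224.

3.9224


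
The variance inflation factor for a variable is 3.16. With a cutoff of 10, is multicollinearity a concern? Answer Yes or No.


The threshold is 10.
VIF = 3.16 is < 10.
Multicollinearity indication: No.

No


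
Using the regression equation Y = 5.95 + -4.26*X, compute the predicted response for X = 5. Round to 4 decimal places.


Plug X = 5 into Y = 5.95 + -4.26*X:
Y = 5.95 + -21.3000 = -15.3500.

-15.3500


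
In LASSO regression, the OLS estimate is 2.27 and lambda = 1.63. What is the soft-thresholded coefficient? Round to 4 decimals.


|beta_OLS| = 2.27.
lambda = 1.63.
Since |beta| > lambda, coefficient = sign(beta)*(|beta| - lambda) = 0.6400.
Result = 0.6400.

0.6400


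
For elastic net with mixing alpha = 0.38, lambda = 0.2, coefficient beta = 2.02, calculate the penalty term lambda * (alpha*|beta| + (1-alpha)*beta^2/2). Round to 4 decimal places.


alpha * |beta| = 0.38 * 2.02 = 0.7676.
(1-alpha) * beta^2/2 = 0.62 * 4.0804/2 = 1.2649.
Total = 0.2 * (0.7676 + 1.2649) = 0.4065.

0.4065


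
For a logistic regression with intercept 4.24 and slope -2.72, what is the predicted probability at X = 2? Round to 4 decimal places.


Linear predictor: z = 4.24 + -2.72 * 2 = -1.2000.
P = 1/(1 + exp(1.2000)) = 1/(1 + 3.3201) = 0.2315.

0.2315


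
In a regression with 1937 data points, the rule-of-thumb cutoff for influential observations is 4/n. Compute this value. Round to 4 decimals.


Using the rule of thumb:
Threshold = 4 / 1937 = 0.0021.

0.0021


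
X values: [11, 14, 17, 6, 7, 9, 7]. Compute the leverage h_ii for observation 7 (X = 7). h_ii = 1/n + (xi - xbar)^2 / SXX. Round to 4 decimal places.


Compute xbar = 10.1429 with n = 7 observations.
SXX = 100.8571.
Leverage = 1/7 + (7 - 10.1429)^2/100.8571 = 0.2408.

0.2408


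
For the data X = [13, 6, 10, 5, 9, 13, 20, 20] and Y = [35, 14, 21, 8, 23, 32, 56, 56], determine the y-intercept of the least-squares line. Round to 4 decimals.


Compute b1 = 3.1228 from the OLS formula.
With xbar = 12.0000 and ybar = 30.6250, the intercept is:
b0 = 30.6250 - 3.1228 * 12.0000 = -6.8487.

-6.8487


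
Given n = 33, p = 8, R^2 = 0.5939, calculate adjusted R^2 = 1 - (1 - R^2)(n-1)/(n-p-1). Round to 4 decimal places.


Plug in: Adj R^2 = 1 - (1 - 0.5939) * 32/24.
= 1 - 0.4061 * 32/24
= 1 - 12.9952 / 24
= 1 - 0.5415 = 0.4585.

0.4585


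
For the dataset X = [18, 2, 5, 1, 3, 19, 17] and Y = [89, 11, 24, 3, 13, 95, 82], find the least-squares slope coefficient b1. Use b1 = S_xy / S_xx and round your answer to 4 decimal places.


Calculate xbar = 9.2857, ybar = 45.2857.
S_xx = 409.4286, S_xy = 2041.4286.
Using b1 = S_xy / S_xx = 2041.4286 / 409.4286, we get b1 = 4.9860.

4.9860


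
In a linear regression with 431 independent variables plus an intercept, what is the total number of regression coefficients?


Total coefficients = number of predictors + 1 (for the intercept).
= 431 + 1 = 432.

432


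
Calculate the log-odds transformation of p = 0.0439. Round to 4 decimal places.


The odds are p/(1-p) = 0.0439 / 0.9561 = 0.0459.
logit(p) = ln(0.0459) = -3.0809.

-3.0809


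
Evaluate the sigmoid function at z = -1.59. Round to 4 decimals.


exp(1.5900) = 4.9037.
1 + exp(-z) = 5.9037.
sigmoid = 1/5.9037 = 0.1694.

0.1694


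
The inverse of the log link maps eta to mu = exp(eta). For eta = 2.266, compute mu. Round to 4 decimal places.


Apply the inverse link:
mu = e^2.266 = 9.6408.

9.6408


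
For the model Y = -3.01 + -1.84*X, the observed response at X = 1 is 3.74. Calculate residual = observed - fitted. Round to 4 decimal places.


Fitted value at X = 1 is yhat = -3.01 + -1.84*1 = -4.8500.
Residual = 3.74 - -4.8500 = 8.5900.

8.5900


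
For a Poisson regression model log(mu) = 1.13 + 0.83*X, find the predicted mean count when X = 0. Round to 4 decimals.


eta = 1.13 + 0.83 * 0 = 1.1300.
mu = exp(1.1300) = 3.0957.

3.0957


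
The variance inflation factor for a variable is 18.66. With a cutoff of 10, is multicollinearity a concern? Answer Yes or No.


Compare VIF = 18.66 to the threshold of 10.
18.66 >= 10, so the answer is Yes.

Yes


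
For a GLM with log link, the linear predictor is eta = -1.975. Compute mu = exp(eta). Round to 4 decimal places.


mu = exp(eta) = exp(-1.975).
= 0.1388.

0.1388


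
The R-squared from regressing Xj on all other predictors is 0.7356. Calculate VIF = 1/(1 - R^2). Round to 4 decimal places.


VIF = 1 / (1 - 0.7356).
= 1 / 0.2644 = 3.7821.

3.7821


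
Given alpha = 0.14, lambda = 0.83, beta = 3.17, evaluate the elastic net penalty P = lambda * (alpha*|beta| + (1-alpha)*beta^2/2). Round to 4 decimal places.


L1 component = 0.14 * |3.17| = 0.4438.
L2 component = 0.86 * 3.17^2 / 2 = 4.3210.
Penalty = 0.83 * (0.4438 + 4.3210) = 0.83 * 4.7648 = 3.9548.

3.9548


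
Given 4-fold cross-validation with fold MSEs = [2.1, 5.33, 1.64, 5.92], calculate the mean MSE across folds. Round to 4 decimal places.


Sum of fold MSEs = 14.9900.
Average = 14.9900 / 4 = 3.7475.

3.7475


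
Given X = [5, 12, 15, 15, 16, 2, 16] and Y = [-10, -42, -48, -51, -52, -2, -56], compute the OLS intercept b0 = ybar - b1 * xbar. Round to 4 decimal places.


First find the slope: b1 = -3.7977.
Means: xbar = 11.5714, ybar = -37.2857.
b0 = ybar - b1 * xbar = -37.2857 - -3.7977 * 11.5714 = 6.6590.

6.6590


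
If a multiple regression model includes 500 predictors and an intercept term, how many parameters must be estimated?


Total coefficients = number of predictors + 1 (for the intercept).
= 500 + 1 = 501.

501


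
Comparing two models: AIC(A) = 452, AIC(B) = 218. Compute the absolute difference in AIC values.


Compute |452 - 218| = 234.
Model B has the smaller AIC.

234


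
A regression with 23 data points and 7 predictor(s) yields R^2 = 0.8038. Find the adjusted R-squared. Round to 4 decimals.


Plug in: Adj R^2 = 1 - (1 - 0.8038) * 22/15.
= 1 - 0.1962 * 22/15
= 1 - 4.3164 / 15
= 1 - 0.2878 = 0.7122.

0.7122


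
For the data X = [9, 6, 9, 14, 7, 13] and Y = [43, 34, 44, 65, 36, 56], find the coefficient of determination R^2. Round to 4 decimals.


The fitted line is Y = 10.6169 + 3.6948*X.
SSres = 16.5519, SStot = 717.3333.
R^2 = 1 - SSres/SStot = 0.9769.

0.9769


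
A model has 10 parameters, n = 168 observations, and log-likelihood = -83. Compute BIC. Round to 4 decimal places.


Compute k*ln(n) = 10*ln(168) = 10*5.123964 = 51.239640.
Then -2*loglik = 166.
BIC = 51.239640 + 166 = 217.239640, which rounds to 217.2396.

217.2396


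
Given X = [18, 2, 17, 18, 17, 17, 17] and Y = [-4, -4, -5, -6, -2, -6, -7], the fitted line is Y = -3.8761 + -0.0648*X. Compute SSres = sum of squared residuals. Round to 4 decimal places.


Compute predicted values, then residuals = yi - yhat_i.
Residuals: [1.0425, 0.0057, -0.0223, -0.9575, 2.9777, -1.0223, -2.0223].
SSres = sum(residual^2) = 16.0056.

16.0056


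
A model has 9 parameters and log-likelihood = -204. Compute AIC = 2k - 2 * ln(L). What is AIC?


AIC = 2*9 - 2*(-204).
= 18 + 408 = 426.

426


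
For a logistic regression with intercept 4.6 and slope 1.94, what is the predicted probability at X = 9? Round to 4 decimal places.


z = 4.6 + 1.94 * 9 = 22.0600.
Sigmoid: P = 1 / (1 + exp(-22.0600)) = 1.0000.

1.0000


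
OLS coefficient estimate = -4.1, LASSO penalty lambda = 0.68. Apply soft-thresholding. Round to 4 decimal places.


Absolute value: |-4.1| = 4.1.
Compare to lambda = 0.68.
Since |beta| > lambda, coefficient = sign(beta)*(|beta| - lambda) = -3.4200.

-3.4200


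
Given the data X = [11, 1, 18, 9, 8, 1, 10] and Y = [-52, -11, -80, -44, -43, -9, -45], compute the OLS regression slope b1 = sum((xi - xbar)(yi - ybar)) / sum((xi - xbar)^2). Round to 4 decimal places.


Calculate xbar = 8.2857, ybar = -40.5714.
S_xx = 211.4286, S_xy = -868.8571.
Using b1 = S_xy / S_xx = -868.8571 / 211.4286, we get b1 = -4.1095.

-4.1095


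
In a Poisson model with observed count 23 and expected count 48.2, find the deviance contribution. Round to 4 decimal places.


y/mu = 23/48.2 = 0.477178 (approx.), and ln(23/48.2) = -0.739865.
y * ln(y/mu) = 23 * -0.739865 = -17.016895.
y - mu = -25.2.
D = 2 * (-17.016895 - -25.2) = 16.366210, which rounds to 16.3662.

16.3662


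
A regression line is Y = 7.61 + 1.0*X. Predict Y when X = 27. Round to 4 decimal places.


Substitute X = 27 into the equation:
Y = 7.61 + 1.0 * 27 = 7.61 + 27.0000 = 34.6100.

34.6100


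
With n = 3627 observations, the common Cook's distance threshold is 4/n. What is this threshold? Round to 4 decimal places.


Cook's distance cutoff = 4/n = 4/3627.
= 0.0011.

0.0011


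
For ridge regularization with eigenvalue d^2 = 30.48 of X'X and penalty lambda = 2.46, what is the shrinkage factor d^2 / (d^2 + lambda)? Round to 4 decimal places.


Compute the denominator: 30.48 + 2.46 = 32.9400.
Shrinkage factor = 30.48 / 32.9400 = 0.9253.

0.9253


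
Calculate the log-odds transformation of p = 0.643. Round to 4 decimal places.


Compute the odds: 0.643/0.357 = 1.8011.
Take the natural log: ln(1.8011) = 0.5884.

0.5884


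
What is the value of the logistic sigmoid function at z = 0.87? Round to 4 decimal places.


exp(-0.8700) = 0.4190.
1 + exp(-z) = 1.4190.
sigmoid = 1/1.4190 = 0.7047.

0.7047


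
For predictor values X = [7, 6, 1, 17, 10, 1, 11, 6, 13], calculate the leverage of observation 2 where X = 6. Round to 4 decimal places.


Mean of X: xbar = 8.0000.
SXX = 226.0000.
For X = 6: h = 1/9 + (6 - 8.0000)^2/226.0000 = 0.1288.

0.1288


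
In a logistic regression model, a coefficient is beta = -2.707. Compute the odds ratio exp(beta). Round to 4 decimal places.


exp(-2.707) = 0.0667.
So the odds ratio is 0.0667.

0.0667


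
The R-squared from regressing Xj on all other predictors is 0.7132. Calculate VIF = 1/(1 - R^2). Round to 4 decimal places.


Denominator: 1 - 0.7132 = 0.2868.
VIF = 1 / 0.2868 = 3.4868.

3.4868


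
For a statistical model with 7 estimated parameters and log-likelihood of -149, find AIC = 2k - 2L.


Compute:
2k = 2*7 = 14.
-2*loglik = -2*(-149) = 298.
AIC = 14 + 298 = 312.

312


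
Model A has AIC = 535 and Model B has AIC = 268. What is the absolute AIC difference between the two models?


|AIC_A - AIC_B| = |535 - 268| = 267.
Model B is preferred (lower AIC).

267


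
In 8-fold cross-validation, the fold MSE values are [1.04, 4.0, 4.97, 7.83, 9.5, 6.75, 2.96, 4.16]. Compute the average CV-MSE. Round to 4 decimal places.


Sum of fold MSEs = 41.2100.
Average = 41.2100 / 8 = 5.1513.

5.1513


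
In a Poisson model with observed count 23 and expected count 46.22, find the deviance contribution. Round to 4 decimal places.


First: ln(23/46.22) = -0.697918.
Then: 23 * -0.697918 = -16.052114.
y - mu = 23 - 46.22 = -23.22.
D = 2(-16.052114 - -23.22) = 14.335772, which rounds to 14.3358.

14.3358


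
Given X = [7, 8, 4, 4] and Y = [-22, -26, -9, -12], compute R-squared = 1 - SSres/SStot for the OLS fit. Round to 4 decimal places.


The fitted line is Y = 4.9608 + -3.8627*X.
SSres = 4.5098, SStot = 194.7500.
R^2 = 1 - SSres/SStot = 0.9768.

0.9768


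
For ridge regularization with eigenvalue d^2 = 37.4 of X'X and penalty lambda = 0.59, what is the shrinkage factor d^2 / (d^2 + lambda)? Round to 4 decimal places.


d^2 + lambda = 37.4 + 0.59 = 37.9900.
Shrinkage factor = 37.4/37.9900 = 0.9845.

0.9845


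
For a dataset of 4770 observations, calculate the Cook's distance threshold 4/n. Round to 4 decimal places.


The threshold is 4/n.
4/4770 = 0.0008.

0.0008


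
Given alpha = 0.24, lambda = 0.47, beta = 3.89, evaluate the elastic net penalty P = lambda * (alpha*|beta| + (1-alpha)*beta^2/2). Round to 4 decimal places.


alpha * |beta| = 0.24 * 3.89 = 0.9336.
(1-alpha) * beta^2/2 = 0.76 * 15.1321/2 = 5.7502.
Total = 0.47 * (0.9336 + 5.7502) = 3.1414.

3.1414


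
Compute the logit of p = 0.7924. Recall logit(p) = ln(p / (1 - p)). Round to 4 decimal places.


Compute the odds: 0.7924/0.2076 = 3.8170.
Take the natural log: ln(3.8170) = 1.3395.

1.3395


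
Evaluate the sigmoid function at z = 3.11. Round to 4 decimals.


Compute exp(-3.1100) = 0.0446.
Sigmoid = 1 / (1 + 0.0446) = 1 / 1.0446 = 0.9573.

0.9573


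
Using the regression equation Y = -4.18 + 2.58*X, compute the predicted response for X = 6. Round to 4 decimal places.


Predicted value:
Y = -4.18 + (2.58)(6) = -4.18 + 15.4800 = 11.3000.

11.3000


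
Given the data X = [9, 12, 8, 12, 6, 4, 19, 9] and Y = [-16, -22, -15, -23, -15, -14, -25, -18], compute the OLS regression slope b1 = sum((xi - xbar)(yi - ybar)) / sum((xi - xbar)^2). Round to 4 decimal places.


Calculate xbar = 9.8750, ybar = -18.5000.
S_xx = 146.8750, S_xy = -125.5000.
Using b1 = S_xy / S_xx = -125.5000 / 146.8750, we get b1 = -0.8545.

-0.8545


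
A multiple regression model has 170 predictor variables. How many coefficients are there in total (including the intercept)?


Total coefficients = number of predictors + 1 (for the intercept).
= 170 + 1 = 171.

171


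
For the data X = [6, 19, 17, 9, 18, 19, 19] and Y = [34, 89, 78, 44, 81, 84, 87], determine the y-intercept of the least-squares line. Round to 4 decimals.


Compute b1 = 4.0974 from the OLS formula.
With xbar = 15.2857 and ybar = 71.0000, the intercept is:
b0 = 71.0000 - 4.0974 * 15.2857 = 8.3680.

8.3680


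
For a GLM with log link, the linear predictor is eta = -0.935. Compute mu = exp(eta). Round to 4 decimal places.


The inverse log link gives:
mu = exp(-0.935) = 0.3926.

0.3926


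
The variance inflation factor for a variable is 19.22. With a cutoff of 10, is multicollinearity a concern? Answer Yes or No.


The threshold is 10.
VIF = 19.22 is >= 10.
Multicollinearity indication: Yes.

Yes


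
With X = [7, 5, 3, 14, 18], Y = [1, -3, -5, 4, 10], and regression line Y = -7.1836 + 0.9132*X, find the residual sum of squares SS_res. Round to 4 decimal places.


Predicted values from Y = -7.1836 + 0.9132*X.
Residuals: [1.7912, -0.3824, -0.5560, -1.6012, 0.7460].
SSres = 6.7841.

6.7841


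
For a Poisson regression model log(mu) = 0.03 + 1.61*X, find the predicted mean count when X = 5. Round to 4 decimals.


Compute eta = 0.03 + 1.61 * 5 = 8.0800.
Apply inverse link: mu = e^8.0800 = 3229.2332.

3229.2332


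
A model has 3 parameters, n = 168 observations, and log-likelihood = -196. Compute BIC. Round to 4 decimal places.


k * ln(n) = 3 * ln(168) = 3 * 5.123964 = 15.371892.
-2 * loglik = -2 * (-196) = 392.
BIC = 15.371892 + 392 = 407.371892, which rounds to 407.3719.

407.3719


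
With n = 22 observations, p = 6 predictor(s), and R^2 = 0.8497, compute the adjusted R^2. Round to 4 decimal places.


Adjusted R^2 = 1 - (1 - R^2) * (n-1)/(n-p-1).
(1 - R^2) = 0.1503.
(n-1)/(n-p-1) = 21/15.
(1 - R^2) * (n-1) = 0.1503 * 21 = 3.1563.
Divide by (n-p-1): 3.1563 / 15 = 0.2104.
Adj R^2 = 1 - 0.2104 = 0.7896.

0.7896


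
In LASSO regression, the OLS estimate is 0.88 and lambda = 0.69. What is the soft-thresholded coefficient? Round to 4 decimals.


|beta_OLS| = 0.88.
lambda = 0.69.
Since |beta| > lambda, coefficient = sign(beta)*(|beta| - lambda) = 0.1900.
Result = 0.1900.

0.1900


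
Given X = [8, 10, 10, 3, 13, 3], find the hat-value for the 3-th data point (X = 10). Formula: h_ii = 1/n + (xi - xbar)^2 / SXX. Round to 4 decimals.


Mean of X: xbar = 7.8333.
SXX = 82.8333.
For X = 10: h = 1/6 + (10 - 7.8333)^2/82.8333 = 0.2233.

0.2233


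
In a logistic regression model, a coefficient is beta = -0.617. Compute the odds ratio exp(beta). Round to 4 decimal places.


exp(-0.617) = 0.5396.
So the odds ratio is 0.5396.

0.5396


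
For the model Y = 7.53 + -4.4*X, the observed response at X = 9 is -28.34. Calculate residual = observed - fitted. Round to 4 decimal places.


Compute yhat = 7.53 + (-4.4)(9) = -32.0700.
Residual = actual - predicted = -28.34 - -32.0700 = 3.7300.

3.7300


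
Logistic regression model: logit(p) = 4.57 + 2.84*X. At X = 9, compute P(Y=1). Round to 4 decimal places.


Compute z = 4.57 + (2.84)(9) = 30.1300.
exp(-z) = 0.0000.
P = 1/(1 + 0.0000) = 1.0000.

1.0000


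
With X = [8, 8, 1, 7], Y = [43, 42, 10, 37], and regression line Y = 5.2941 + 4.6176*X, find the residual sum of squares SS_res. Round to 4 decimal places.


For each point, residual = actual - predicted.
Residuals: [0.7651, -0.2349, 0.0883, -0.6173].
Sum of squared residuals = 1.0294.

1.0294


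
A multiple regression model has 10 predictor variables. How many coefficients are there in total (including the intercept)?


Including the intercept, the model has 10 predictor coefficients + 1 intercept.
Total = 11.

11


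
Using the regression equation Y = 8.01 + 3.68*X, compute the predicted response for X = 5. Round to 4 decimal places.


Plug X = 5 into Y = 8.01 + 3.68*X:
Y = 8.01 + 18.4000 = 26.4100.

26.4100


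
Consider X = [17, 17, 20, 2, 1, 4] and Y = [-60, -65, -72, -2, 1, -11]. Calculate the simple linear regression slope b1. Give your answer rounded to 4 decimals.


First compute the means: xbar = 10.1667, ybar = -34.8333.
Then S_xx = sum((xi - xbar)^2) = 378.8333.
S_xy = sum((xi - xbar)(yi - ybar)) = -1487.1667.
b1 = S_xy / S_xx = -1487.1667 / 378.8333 = -3.9256.

-3.9256


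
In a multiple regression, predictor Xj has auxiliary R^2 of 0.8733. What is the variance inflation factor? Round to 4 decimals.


VIF = 1 / (1 - 0.8733).
= 1 / 0.1267 = 7.8927.

7.8927


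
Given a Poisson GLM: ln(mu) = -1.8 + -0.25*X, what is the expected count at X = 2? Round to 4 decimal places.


Compute eta = -1.8 + -0.25 * 2 = -2.3000.
Apply inverse link: mu = e^-2.3000 = 0.1003.

0.1003


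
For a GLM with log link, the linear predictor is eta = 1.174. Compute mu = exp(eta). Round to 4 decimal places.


The inverse log link gives:
mu = exp(1.174) = 3.2349.

3.2349


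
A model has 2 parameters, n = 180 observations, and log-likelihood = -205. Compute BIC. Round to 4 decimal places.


ln(180) = 5.192957.
k * ln(n) = 2 * 5.192957 = 10.385914.
-2L = 410.
BIC = 10.385914 + 410 = 420.385914, which rounds to 420.3859.

420.3859


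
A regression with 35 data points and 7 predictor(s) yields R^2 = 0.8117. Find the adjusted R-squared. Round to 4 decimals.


Adjusted R^2 = 1 - (1 - R^2) * (n-1)/(n-p-1).
(1 - R^2) = 0.1883.
(n-1)/(n-p-1) = 34/27.
(1 - R^2) * (n-1) = 0.1883 * 34 = 6.4022.
Divide by (n-p-1): 6.4022 / 27 = 0.2371.
Adj R^2 = 1 - 0.2371 = 0.7629.

0.7629


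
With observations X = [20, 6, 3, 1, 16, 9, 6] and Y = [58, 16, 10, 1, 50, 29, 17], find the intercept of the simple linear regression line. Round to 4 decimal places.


The slope is b1 = 3.0363.
Sample means are xbar = 8.7143 and ybar = 25.8571.
Intercept: b0 = 25.8571 - (3.0363)(8.7143) = -0.6019.

-0.6019


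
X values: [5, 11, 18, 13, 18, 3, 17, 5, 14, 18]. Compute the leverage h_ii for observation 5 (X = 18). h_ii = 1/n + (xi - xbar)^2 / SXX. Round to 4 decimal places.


n = 10, xbar = 12.2000.
SXX = sum((xi - xbar)^2) = 317.6000.
h = 1/10 + (18 - 12.2000)^2 / 317.6000 = 0.2059.

0.2059


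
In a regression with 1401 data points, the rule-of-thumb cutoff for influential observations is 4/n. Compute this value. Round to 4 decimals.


Cook's distance cutoff = 4/n = 4/1401.
= 0.0029.

0.0029


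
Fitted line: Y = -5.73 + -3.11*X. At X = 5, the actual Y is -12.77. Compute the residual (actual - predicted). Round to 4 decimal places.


Compute yhat = -5.73 + (-3.11)(5) = -21.2800.
Residual = actual - predicted = -12.77 - -21.2800 = 8.5100.

8.5100


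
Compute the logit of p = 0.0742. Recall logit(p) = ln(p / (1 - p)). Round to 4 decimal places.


1 - p = 0.9258.
p/(1-p) = 0.0801.
logit = ln(0.0801) = -2.5239.

-2.5239


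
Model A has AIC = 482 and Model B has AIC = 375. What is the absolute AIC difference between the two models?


Absolute difference = |482 - 375| = 107.
The model with lower AIC (B) is preferred.

107


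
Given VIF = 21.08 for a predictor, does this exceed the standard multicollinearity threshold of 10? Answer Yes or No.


Compare VIF = 21.08 to the threshold of 10.
21.08 >= 10, so the answer is Yes.

Yes


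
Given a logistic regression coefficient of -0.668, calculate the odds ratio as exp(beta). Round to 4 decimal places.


The odds ratio is computed as:
OR = e^(-0.668) = 0.5127.

0.5127


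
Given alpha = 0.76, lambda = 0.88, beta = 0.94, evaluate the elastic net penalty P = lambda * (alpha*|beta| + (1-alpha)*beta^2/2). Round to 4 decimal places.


alpha * |beta| = 0.76 * 0.94 = 0.7144.
(1-alpha) * beta^2/2 = 0.24 * 0.8836/2 = 0.1060.
Total = 0.88 * (0.7144 + 0.1060) = 0.7220.

0.7220


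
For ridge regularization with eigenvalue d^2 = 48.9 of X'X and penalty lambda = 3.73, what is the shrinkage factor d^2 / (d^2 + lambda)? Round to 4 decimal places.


Compute the denominator: 48.9 + 3.73 = 52.6300.
Shrinkage factor = 48.9 / 52.6300 = 0.9291.

0.9291


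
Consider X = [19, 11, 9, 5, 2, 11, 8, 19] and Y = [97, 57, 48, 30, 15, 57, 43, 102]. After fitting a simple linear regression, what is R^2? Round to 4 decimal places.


After computing the OLS fit (b0=3.7686, b1=4.9863):
SSres = 23.8271, SStot = 6388.8750.
R^2 = 1 - 23.8271/6388.8750 = 0.9963.

0.9963


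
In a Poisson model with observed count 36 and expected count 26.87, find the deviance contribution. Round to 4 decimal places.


y/mu = 36/26.87 = 1.339784 (approx.), and ln(36/26.87) = 0.292509.
y * ln(y/mu) = 36 * 0.292509 = 10.530324.
y - mu = 9.13.
D = 2 * (10.530324 - 9.13) = 2.800648, which rounds to 2.8006.

2.8006


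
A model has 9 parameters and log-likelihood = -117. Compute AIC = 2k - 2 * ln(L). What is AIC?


AIC = 2k - 2*loglik = 2(9) - 2(-117).
= 18 + 234 = 252.

252


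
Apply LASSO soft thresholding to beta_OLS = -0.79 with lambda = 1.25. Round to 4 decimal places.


|beta_OLS| = 0.79.
lambda = 1.25.
Since |beta| <= lambda, the coefficient is set to 0.
Result = 0.0000.

0.0000


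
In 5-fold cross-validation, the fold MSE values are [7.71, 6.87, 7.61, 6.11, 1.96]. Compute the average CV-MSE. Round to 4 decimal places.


Sum of fold MSEs = 30.2600.
Average = 30.2600 / 5 = 6.0520.

6.0520


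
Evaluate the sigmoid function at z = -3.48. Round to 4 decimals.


Compute exp(3.4800) = 32.4597.
Sigmoid = 1 / (1 + 32.4597) = 1 / 33.4597 = 0.0299.

0.0299


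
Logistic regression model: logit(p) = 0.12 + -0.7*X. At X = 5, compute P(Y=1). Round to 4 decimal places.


Linear predictor: z = 0.12 + -0.7 * 5 = -3.3800.
P = 1/(1 + exp(3.3800)) = 1/(1 + 29.3708) = 0.0329.

0.0329


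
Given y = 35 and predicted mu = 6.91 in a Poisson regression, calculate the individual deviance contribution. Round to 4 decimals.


Compute y*ln(y/mu) = 35*ln(35/6.91) = 35*1.622378 = 56.783230.
y - mu = 28.09.
D = 2*(56.783230 - (28.09)) = 57.386460, which rounds to 57.3865.

57.3865


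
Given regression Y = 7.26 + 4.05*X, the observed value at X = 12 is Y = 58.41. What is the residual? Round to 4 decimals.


Compute yhat = 7.26 + (4.05)(12) = 55.8600.
Residual = actual - predicted = 58.41 - 55.8600 = 2.5500.

2.5500


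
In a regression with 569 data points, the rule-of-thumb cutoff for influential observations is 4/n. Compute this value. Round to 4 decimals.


Cook's distance cutoff = 4/n = 4/569.
= 0.0070.

0.0070


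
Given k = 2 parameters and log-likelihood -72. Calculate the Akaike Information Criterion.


AIC = 2*2 - 2*(-72).
= 4 + 144 = 148.

148


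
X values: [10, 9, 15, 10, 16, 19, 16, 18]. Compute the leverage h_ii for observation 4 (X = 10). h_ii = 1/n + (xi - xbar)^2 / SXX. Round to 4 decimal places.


n = 8, xbar = 14.1250.
SXX = sum((xi - xbar)^2) = 106.8750.
h = 1/8 + (10 - 14.1250)^2 / 106.8750 = 0.2842.

0.2842


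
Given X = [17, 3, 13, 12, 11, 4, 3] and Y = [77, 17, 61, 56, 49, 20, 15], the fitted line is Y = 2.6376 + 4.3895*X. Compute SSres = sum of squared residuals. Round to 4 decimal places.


For each point, residual = actual - predicted.
Residuals: [-0.2591, 1.1939, 1.2989, 0.6884, -1.9221, -0.1956, -0.8061].
Sum of squared residuals = 8.0361.

8.0361


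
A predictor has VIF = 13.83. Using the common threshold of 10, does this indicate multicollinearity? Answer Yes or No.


Compare VIF = 13.83 to the threshold of 10.
13.83 >= 10, so the answer is Yes.

Yes


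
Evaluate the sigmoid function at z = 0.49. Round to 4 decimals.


exp(-0.4900) = 0.6126.
1 + exp(-z) = 1.6126.
sigmoid = 1/1.6126 = 0.6201.

0.6201


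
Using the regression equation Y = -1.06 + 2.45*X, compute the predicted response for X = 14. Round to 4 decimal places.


Predicted value:
Y = -1.06 + (2.45)(14) = -1.06 + 34.3000 = 33.2400.

33.2400


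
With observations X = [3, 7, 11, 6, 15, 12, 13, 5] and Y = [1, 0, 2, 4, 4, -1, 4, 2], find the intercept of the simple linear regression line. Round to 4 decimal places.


First find the slope: b1 = 0.1154.
Means: xbar = 9.0000, ybar = 2.0000.
b0 = ybar - b1 * xbar = 2.0000 - 0.1154 * 9.0000 = 0.9615.

0.9615


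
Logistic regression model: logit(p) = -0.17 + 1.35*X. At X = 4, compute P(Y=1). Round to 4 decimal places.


Linear predictor: z = -0.17 + 1.35 * 4 = 5.2300.
P = 1/(1 + exp(-5.2300)) = 1/(1 + 0.0054) = 0.9947.

0.9947


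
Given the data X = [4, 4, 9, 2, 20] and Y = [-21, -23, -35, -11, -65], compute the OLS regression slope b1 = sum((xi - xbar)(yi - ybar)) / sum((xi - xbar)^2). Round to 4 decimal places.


Calculate xbar = 7.8000, ybar = -31.0000.
S_xx = 212.8000, S_xy = -604.0000.
Using b1 = S_xy / S_xx = -604.0000 / 212.8000, we get b1 = -2.8383.

-2.8383


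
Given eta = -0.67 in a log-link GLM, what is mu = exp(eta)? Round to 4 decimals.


The inverse log link gives:
mu = exp(-0.67) = 0.5117.

0.5117


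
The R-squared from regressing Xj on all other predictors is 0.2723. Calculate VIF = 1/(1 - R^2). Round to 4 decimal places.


Using VIF = 1/(1 - R^2_j):
1 - 0.2723 = 0.7277.
VIF = 1.3742.

1.3742


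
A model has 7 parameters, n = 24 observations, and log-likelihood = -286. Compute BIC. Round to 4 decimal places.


ln(24) = 3.178054.
k * ln(n) = 7 * 3.178054 = 22.246378.
-2L = 572.
BIC = 22.246378 + 572 = 594.246378, which rounds to 594.2464.

594.2464


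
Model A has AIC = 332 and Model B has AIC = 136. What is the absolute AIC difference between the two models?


|AIC_A - AIC_B| = |332 - 136| = 196.
Model B is preferred (lower AIC).

196


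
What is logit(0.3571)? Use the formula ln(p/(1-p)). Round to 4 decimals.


The odds are p/(1-p) = 0.3571 / 0.6429 = 0.5555.
logit(p) = ln(0.5555) = -0.5880.

-0.5880


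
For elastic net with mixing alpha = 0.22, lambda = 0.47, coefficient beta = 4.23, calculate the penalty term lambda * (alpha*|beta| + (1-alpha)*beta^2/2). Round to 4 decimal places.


alpha * |beta| = 0.22 * 4.23 = 0.9306.
(1-alpha) * beta^2/2 = 0.78 * 17.8929/2 = 6.9782.
Total = 0.47 * (0.9306 + 6.9782) = 3.7172.

3.7172


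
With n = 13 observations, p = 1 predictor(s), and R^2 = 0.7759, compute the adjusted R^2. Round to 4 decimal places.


Adjusted R^2 = 1 - (1 - R^2) * (n-1)/(n-p-1).
(1 - R^2) = 0.2241.
(n-1)/(n-p-1) = 12/11.
(1 - R^2) * (n-1) = 0.2241 * 12 = 2.6892.
Divide by (n-p-1): 2.6892 / 11 = 0.2445.
Adj R^2 = 1 - 0.2445 = 0.7555.

0.7555


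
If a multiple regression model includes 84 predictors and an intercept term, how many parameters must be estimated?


Total coefficients = number of predictors + 1 (for the intercept).
= 84 + 1 = 85.

85


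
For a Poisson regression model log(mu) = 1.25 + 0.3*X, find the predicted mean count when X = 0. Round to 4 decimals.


Linear predictor: eta = 1.25 + (0.3)(0) = 1.2500.
Expected count: mu = exp(1.2500) = 3.4903.

3.4903


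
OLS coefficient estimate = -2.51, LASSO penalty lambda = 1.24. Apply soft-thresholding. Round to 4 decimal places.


|beta_OLS| = 2.51.
lambda = 1.24.
Since |beta| > lambda, coefficient = sign(beta)*(|beta| - lambda) = -1.2700.
Result = -1.2700.

-1.2700


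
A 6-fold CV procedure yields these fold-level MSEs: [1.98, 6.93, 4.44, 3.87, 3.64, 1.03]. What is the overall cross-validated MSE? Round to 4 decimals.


Add all fold MSEs: 21.8900.
Divide by k = 6: 21.8900/6 = 3.6483.

3.6483


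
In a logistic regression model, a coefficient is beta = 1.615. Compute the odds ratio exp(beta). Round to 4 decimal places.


The odds ratio is computed as:
OR = e^(1.615) = 5.0279.

5.0279


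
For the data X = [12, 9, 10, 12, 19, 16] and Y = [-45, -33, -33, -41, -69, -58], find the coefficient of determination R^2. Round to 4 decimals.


After computing the OLS fit (b0=2.4306, b1=-3.7639):
SSres = 15.4861, SStot = 1035.5000.
R^2 = 1 - 15.4861/1035.5000 = 0.9850.

0.9850
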